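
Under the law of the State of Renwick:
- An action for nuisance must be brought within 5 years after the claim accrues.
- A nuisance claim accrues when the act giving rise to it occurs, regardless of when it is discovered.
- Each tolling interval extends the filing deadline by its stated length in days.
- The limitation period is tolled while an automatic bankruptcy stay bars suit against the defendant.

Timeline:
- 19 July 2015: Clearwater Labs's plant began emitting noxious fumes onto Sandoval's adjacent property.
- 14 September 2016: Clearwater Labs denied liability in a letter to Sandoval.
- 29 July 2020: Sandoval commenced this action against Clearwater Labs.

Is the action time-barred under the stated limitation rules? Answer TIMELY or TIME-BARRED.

The claim accrued on 19 July 2015, the date of the act.
Adding the 5 years base period to 19 July 2015 gives a deadline of 19 July 2020, before any tolling.
None of the other events listed affects the running of the period under the stated rules.
Filing on 29 July 2020 missed the 19 July 2020 deadline — the action is time-barred.

TIME-BARRED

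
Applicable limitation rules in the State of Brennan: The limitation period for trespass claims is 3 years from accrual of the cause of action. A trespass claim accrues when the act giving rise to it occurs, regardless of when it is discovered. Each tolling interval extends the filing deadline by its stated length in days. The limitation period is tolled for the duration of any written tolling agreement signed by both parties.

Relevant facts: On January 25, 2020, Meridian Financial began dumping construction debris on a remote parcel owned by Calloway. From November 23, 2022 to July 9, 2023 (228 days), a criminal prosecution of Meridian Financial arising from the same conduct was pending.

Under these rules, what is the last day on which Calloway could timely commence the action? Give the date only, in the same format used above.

January 25, 2023

The limitation period began to run on January 25, 2020.
Adding the 3 years base period to January 25, 2020 gives a deadline of January 25, 2023, before any tolling.
Although a criminal prosecution ran from November 23, 2022 to July 9, 2023, the stated rules do not make that a tolling event, so it is disregarded.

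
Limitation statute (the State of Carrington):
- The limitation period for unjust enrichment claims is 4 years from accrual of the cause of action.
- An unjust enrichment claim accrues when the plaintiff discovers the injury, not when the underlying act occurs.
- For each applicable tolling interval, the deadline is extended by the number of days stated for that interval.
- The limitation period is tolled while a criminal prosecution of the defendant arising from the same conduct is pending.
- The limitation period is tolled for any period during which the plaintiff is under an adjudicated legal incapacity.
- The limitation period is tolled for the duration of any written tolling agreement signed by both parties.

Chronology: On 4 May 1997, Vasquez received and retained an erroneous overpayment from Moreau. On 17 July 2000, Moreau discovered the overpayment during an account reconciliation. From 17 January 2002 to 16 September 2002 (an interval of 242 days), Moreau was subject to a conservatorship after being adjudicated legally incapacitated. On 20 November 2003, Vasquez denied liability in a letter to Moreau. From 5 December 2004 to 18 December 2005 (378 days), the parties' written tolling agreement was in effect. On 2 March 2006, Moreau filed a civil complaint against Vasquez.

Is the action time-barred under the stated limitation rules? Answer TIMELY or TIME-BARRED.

TIMELY

Accrual is tied to discovery, so the period began on 17 July 2000 rather than on 4 May 1997 when the act occurred.
4 years from 17 July 2000 is 17 July 2004.
Because the plaintiff's legal incapacity ran from 17 January 2002 to 16 September 2002, the deadline is extended by 242 days to 16 March 2005.
The period was tolled for 378 days by the written tolling agreement (5 December 2004 to 18 December 2005), pushing the deadline to 29 March 2006.
The other events in the timeline have no effect on the limitation period under the stated rules.
Moreau filed on 2 March 2006, before the 29 March 2006 deadline, so the action is timely.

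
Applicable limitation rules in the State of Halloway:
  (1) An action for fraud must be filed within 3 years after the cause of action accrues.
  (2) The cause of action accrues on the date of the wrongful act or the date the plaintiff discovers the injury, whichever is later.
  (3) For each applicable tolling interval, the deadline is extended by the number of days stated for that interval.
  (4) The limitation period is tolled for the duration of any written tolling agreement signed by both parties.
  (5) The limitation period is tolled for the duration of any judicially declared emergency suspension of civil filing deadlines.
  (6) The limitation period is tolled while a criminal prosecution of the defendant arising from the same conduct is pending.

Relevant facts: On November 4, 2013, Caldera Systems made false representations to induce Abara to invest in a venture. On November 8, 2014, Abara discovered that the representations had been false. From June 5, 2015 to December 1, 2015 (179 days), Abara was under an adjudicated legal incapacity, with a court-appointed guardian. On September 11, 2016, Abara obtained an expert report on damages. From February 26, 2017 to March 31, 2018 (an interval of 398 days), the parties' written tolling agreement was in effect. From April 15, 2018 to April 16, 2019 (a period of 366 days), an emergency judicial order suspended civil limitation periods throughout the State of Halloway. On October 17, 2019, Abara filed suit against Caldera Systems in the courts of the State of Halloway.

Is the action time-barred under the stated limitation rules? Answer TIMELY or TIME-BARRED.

TIMELY

The claim accrued on November 8, 2014 — the later of the November 4, 2013 act and the November 8, 2014 discovery.
The untolled deadline — 3 years after November 8, 2014 — is November 8, 2017.
Because the written tolling agreement ran from February 26, 2017 to March 31, 2018, the deadline is extended by 398 days to December 11, 2018.
The period was tolled for 366 days by the emergency suspension of filing deadlines (April 15, 2018 to April 16, 2019), pushing the deadline to December 12, 2019.
The plaintiff's legal incapacity from June 5, 2015 to December 1, 2015 does not toll the period, because no stated rule makes the plaintiff's incapacity a tolling event.
The other events in the timeline have no effect on the limitation period under the stated rules.
The October 17, 2019 filing precedes the December 12, 2019 deadline; the claim is timely.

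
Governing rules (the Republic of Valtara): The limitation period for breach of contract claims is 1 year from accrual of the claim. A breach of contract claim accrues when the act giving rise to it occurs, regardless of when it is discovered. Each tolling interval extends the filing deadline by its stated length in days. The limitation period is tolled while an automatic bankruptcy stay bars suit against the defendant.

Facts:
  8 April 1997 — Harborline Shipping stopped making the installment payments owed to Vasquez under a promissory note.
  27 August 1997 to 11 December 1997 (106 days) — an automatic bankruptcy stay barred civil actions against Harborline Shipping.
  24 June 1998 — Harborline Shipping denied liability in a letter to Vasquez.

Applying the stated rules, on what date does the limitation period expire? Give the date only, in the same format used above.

The claim accrued on 8 April 1997, the date of the act.
Adding the 1 year base period to 8 April 1997 gives a deadline of 8 April 1998, before any tolling.
Because the automatic bankruptcy stay ran from 27 August 1997 to 11 December 1997, the deadline is extended by 106 days to 23 July 1998.
The other events in the timeline have no effect on the limitation period under the stated rules.

23 July 1998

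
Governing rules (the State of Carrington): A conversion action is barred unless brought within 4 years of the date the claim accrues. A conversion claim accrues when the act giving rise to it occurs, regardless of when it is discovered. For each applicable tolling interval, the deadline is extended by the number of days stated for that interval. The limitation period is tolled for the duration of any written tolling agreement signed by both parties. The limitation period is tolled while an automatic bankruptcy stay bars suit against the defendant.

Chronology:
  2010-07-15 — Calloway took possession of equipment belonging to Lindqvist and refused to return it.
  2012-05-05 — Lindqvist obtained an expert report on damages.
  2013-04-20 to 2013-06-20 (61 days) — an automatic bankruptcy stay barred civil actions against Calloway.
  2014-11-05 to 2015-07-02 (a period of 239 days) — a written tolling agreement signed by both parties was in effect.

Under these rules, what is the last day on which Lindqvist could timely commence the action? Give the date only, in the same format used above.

2014-09-14

The limitation period began to run on 2010-07-15.
The untolled deadline — 4 years after 2010-07-15 — is 2014-07-15.
Because the automatic bankruptcy stay ran from 2013-04-20 to 2013-06-20, the deadline is extended by 61 days to 2014-09-14.
The written tolling agreement from 2014-11-05 to 2015-07-02 began after the period had already run on 2014-09-14, so it has no tolling effect.
The other events in the timeline have no effect on the limitation period under the stated rules.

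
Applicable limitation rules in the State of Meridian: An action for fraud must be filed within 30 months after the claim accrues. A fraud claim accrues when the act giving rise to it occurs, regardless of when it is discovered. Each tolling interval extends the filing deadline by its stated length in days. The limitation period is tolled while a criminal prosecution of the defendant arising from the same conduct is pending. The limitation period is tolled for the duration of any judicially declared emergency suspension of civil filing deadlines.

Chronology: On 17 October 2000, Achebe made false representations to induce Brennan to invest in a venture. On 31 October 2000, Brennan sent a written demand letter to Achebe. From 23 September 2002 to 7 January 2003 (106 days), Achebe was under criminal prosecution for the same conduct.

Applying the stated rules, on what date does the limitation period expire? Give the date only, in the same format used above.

The limitation period began to run on 17 October 2000.
30 months from 17 October 2000 is 17 April 2003.
The period was tolled for 106 days by the pending criminal prosecution (23 September 2002 to 7 January 2003), pushing the deadline to 1 August 2003.
Nothing else in the chronology tolls or restarts the period.

1 August 2003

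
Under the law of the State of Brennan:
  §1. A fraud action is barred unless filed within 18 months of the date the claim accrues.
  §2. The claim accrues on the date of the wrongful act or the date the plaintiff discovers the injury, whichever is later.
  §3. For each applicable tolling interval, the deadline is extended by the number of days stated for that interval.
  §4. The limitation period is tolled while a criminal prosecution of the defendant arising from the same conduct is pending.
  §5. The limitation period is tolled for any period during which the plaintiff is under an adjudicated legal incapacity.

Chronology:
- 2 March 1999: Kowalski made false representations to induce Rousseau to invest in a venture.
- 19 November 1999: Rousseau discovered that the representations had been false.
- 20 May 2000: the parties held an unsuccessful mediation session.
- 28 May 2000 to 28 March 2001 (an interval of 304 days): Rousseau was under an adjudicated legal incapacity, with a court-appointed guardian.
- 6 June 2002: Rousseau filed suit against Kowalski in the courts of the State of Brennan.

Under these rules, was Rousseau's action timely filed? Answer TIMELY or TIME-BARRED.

The claim accrued on 19 November 1999 — the later of the 2 March 1999 act and the 19 November 1999 discovery.
The untolled deadline — 18 months after 19 November 1999 — is 19 May 2001.
The plaintiff's legal incapacity from 28 May 2000 to 28 March 2001 tolled the period for 304 days, extending the deadline to 19 March 2002.
The other events in the timeline have no effect on the limitation period under the stated rules.
Filing on 6 June 2002 missed the 19 March 2002 deadline — the action is time-barred.

TIME-BARRED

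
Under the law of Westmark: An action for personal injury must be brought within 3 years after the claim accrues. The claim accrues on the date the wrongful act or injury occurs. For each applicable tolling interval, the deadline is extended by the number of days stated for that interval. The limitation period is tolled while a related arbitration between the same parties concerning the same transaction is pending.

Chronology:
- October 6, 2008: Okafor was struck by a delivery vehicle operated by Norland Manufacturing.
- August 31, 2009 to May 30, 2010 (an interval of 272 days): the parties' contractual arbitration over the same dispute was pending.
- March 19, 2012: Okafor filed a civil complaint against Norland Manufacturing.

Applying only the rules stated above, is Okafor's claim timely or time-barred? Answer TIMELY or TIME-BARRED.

The claim accrued on October 6, 2008, the date of the act.
The untolled deadline — 3 years after October 6, 2008 — is October 6, 2011.
The pending related arbitration from August 31, 2009 to May 30, 2010 tolled the period for 272 days, extending the deadline to July 4, 2012.
The March 19, 2012 filing precedes the July 4, 2012 deadline; the claim is timely.

TIMELY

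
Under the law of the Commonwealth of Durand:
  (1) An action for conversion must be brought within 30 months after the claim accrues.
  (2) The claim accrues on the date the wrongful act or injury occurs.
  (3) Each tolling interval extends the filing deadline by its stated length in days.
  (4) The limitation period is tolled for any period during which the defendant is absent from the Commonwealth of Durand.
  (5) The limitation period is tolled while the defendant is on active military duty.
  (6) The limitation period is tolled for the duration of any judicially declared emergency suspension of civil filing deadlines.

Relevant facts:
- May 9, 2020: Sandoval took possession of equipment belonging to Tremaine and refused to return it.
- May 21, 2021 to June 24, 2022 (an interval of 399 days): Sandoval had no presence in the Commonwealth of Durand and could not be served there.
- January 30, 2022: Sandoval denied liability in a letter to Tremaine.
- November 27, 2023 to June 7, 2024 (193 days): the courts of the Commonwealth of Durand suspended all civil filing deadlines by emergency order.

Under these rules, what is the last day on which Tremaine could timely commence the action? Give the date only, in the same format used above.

The limitation period began to run on May 9, 2020.
The untolled deadline — 30 months after May 9, 2020 — is November 9, 2022.
Because the defendant's absence from the jurisdiction ran from May 21, 2021 to June 24, 2022, the deadline is extended by 399 days to December 13, 2023.
Because the emergency suspension of filing deadlines ran from November 27, 2023 to June 7, 2024, the deadline is extended by 193 days to June 23, 2024.
None of the other events listed affects the running of the period under the stated rules.

June 23, 2024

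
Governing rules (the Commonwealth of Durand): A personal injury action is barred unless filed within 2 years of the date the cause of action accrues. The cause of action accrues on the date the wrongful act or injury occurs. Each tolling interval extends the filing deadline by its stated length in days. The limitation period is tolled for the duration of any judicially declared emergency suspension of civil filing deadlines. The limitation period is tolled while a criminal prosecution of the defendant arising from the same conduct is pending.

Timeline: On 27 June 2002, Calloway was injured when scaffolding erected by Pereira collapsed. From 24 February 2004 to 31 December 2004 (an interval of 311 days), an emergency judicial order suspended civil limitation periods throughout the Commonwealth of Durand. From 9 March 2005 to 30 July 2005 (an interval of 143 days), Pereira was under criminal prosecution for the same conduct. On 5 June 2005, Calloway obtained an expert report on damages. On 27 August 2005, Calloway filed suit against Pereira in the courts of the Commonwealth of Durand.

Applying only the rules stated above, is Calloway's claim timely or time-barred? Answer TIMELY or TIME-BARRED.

The limitation period began to run on 27 June 2002.
2 years from 27 June 2002 is 27 June 2004.
The period was tolled for 311 days by the emergency suspension of filing deadlines (24 February 2004 to 31 December 2004), pushing the deadline to 4 May 2005.
The period was tolled for 143 days by the pending criminal prosecution (9 March 2005 to 30 July 2005), pushing the deadline to 24 September 2005.
None of the other events listed affects the running of the period under the stated rules.
Filing on 27 August 2005 beat the 24 September 2005 deadline — the action is timely.

TIMELY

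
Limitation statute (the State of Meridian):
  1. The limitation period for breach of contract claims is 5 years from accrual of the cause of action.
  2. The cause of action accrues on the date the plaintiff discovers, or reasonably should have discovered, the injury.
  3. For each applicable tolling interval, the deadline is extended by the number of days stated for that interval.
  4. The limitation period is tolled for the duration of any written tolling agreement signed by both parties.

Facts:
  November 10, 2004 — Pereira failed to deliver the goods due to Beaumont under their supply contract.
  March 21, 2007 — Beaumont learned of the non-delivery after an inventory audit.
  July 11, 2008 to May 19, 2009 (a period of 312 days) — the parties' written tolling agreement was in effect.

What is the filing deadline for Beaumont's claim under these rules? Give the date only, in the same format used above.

The claim did not accrue until Beaumont discovered the injury on March 21, 2007; the November 10, 2004 act date does not start the clock under the stated rule.
5 years from March 21, 2007 is March 21, 2012.
The written tolling agreement from July 11, 2008 to May 19, 2009 tolled the period for 312 days, extending the deadline to January 27, 2013.

January 27, 2013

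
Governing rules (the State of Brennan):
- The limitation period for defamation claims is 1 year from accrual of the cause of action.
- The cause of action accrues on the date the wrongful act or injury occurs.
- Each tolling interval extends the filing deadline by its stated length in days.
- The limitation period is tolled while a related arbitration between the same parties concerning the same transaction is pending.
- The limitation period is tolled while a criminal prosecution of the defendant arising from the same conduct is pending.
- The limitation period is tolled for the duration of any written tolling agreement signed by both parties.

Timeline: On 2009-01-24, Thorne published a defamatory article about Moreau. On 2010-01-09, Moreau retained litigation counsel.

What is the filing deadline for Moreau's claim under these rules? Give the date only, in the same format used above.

2010-01-24

The limitation period began to run on 2009-01-24.
1 year from 2009-01-24 is 2010-01-24.
The other events in the timeline have no effect on the limitation period under the stated rules.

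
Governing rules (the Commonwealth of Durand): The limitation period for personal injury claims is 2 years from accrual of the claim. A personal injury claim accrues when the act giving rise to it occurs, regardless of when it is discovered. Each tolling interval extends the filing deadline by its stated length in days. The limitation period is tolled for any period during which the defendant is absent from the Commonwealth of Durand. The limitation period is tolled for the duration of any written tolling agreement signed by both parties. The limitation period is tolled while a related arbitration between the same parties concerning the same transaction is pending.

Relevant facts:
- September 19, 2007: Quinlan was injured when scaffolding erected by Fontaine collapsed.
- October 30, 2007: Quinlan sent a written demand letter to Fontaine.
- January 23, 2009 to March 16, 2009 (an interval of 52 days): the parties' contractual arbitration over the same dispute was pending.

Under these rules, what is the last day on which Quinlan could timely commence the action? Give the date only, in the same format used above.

November 10, 2009

The limitation period began to run on September 19, 2007.
The untolled deadline — 2 years after September 19, 2007 — is September 19, 2009.
The period was tolled for 52 days by the pending related arbitration (January 23, 2009 to March 16, 2009), pushing the deadline to November 10, 2009.
Nothing else in the chronology tolls or restarts the period.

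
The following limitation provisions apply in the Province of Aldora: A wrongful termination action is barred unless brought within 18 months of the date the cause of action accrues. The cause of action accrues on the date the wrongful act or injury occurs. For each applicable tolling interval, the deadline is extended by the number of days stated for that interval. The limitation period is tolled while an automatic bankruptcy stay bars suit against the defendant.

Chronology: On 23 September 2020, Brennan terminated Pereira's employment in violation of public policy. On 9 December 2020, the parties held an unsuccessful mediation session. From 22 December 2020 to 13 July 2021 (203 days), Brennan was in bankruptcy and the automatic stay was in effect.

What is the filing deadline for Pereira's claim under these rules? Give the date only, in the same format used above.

12 October 2022

The limitation period began to run on 23 September 2020.
The untolled deadline — 18 months after 23 September 2020 — is 23 March 2022.
The automatic bankruptcy stay from 22 December 2020 to 13 July 2021 tolled the period for 203 days, extending the deadline to 12 October 2022.
Nothing else in the chronology tolls or restarts the period.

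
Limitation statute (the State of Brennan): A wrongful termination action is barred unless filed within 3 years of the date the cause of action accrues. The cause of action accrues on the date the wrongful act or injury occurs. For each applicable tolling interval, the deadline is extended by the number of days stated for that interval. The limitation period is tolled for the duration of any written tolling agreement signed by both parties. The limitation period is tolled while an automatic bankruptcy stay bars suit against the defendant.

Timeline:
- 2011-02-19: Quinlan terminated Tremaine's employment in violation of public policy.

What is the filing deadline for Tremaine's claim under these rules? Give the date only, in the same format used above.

2014-02-19

The limitation period began to run on 2011-02-19.
Adding the 3 years base period to 2011-02-19 gives a deadline of 2014-02-19, before any tolling.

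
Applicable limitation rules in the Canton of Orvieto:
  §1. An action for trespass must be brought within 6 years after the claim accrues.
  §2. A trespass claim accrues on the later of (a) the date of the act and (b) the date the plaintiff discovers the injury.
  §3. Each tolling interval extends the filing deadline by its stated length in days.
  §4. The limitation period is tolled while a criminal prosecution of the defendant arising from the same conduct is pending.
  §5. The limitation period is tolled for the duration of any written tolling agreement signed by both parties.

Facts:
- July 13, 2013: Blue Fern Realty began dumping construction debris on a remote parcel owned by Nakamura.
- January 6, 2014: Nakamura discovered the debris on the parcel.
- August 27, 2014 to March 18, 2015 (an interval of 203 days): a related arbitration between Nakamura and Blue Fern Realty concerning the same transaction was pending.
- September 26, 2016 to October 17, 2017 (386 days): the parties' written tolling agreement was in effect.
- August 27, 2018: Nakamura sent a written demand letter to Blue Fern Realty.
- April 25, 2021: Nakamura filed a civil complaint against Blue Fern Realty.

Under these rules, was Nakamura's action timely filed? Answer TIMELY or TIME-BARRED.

Because discovery on January 6, 2014 post-dates the July 13, 2013 act, accrual under the later-of rule falls on January 6, 2014.
6 years from January 6, 2014 is January 6, 2020.
The period was tolled for 386 days by the written tolling agreement (September 26, 2016 to October 17, 2017), pushing the deadline to January 26, 2021.
No stated provision tolls the period for a pending arbitration, so the interval from August 27, 2014 to March 18, 2015 has no effect on the deadline.
Nothing else in the chronology tolls or restarts the period.
Filing on April 25, 2021 missed the January 26, 2021 deadline — the action is time-barred.

TIME-BARRED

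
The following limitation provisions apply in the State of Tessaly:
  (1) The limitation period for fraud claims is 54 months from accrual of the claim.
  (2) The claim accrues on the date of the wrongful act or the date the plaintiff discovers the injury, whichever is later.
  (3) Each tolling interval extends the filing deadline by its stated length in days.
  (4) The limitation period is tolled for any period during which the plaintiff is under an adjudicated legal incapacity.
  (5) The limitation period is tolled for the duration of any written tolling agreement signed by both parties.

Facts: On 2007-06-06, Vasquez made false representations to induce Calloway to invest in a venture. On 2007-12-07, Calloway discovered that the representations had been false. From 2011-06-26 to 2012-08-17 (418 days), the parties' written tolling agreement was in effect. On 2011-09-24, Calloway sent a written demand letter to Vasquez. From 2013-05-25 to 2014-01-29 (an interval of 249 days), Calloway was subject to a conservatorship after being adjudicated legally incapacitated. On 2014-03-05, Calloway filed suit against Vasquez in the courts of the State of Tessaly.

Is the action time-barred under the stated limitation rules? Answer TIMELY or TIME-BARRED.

TIMELY

Because discovery on 2007-12-07 post-dates the 2007-06-06 act, accrual under the later-of rule falls on 2007-12-07.
54 months from 2007-12-07 is 2012-06-07.
The period was tolled for 418 days by the written tolling agreement (2011-06-26 to 2012-08-17), pushing the deadline to 2013-07-30.
Because the plaintiff's legal incapacity ran from 2013-05-25 to 2014-01-29, the deadline is extended by 249 days to 2014-04-05.
Nothing else in the chronology tolls or restarts the period.
Filing on 2014-03-05 beat the 2014-04-05 deadline — the action is timely.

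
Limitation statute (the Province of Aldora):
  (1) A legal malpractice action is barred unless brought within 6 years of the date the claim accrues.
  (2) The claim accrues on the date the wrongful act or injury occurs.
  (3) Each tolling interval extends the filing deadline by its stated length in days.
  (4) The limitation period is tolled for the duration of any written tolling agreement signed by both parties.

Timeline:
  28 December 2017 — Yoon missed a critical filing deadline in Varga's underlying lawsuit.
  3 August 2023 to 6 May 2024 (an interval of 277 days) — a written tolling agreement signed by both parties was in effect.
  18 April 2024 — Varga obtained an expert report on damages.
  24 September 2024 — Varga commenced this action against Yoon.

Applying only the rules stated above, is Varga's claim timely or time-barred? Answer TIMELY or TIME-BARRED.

The limitation period began to run on 28 December 2017.
Adding the 6 years base period to 28 December 2017 gives a deadline of 28 December 2023, before any tolling.
The written tolling agreement from 3 August 2023 to 6 May 2024 tolled the period for 277 days, extending the deadline to 30 September 2024.
The other events in the timeline have no effect on the limitation period under the stated rules.
Varga filed on 24 September 2024, before the 30 September 2024 deadline, so the action is timely.

TIMELY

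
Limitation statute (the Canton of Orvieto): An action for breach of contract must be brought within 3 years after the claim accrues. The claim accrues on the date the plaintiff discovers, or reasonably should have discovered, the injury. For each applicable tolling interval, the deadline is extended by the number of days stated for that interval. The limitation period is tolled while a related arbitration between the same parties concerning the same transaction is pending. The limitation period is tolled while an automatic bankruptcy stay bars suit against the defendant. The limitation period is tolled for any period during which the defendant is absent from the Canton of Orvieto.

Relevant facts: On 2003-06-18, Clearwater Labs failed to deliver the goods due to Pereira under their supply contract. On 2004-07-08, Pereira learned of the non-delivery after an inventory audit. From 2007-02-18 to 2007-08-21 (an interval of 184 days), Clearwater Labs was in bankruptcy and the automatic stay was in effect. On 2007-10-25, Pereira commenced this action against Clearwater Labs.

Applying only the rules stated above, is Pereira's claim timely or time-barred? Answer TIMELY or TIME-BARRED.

Accrual is tied to discovery, so the period began on 2004-07-08 rather than on 2003-06-18 when the act occurred.
The untolled deadline — 3 years after 2004-07-08 — is 2007-07-08.
The automatic bankruptcy stay from 2007-02-18 to 2007-08-21 tolled the period for 184 days, extending the deadline to 2008-01-08.
Filing on 2007-10-25 beat the 2008-01-08 deadline — the action is timely.

TIMELY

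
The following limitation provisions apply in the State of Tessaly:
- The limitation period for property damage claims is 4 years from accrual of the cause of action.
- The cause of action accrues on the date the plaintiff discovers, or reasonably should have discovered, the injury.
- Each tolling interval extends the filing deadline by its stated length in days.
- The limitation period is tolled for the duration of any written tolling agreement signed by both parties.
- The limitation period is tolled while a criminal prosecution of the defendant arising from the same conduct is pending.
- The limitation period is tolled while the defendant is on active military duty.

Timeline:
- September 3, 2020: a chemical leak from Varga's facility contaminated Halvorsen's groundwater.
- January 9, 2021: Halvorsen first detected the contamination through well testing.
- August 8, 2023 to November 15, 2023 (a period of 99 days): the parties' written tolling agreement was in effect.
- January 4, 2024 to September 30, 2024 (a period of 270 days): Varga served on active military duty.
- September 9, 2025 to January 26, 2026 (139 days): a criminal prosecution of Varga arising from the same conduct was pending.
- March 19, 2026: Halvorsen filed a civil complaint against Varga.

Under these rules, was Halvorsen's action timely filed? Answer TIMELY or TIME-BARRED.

TIMELY

The claim did not accrue until Halvorsen discovered the injury on January 9, 2021; the September 3, 2020 act date does not start the clock under the stated rule.
The untolled deadline — 4 years after January 9, 2021 — is January 9, 2025.
The written tolling agreement from August 8, 2023 to November 15, 2023 tolled the period for 99 days, extending the deadline to April 18, 2025.
The defendant's active military service from January 4, 2024 to September 30, 2024 tolled the period for 270 days, extending the deadline to January 13, 2026.
Because the pending criminal prosecution ran from September 9, 2025 to January 26, 2026, the deadline is extended by 139 days to June 1, 2026.
Filing on March 19, 2026 beat the June 1, 2026 deadline — the action is timely.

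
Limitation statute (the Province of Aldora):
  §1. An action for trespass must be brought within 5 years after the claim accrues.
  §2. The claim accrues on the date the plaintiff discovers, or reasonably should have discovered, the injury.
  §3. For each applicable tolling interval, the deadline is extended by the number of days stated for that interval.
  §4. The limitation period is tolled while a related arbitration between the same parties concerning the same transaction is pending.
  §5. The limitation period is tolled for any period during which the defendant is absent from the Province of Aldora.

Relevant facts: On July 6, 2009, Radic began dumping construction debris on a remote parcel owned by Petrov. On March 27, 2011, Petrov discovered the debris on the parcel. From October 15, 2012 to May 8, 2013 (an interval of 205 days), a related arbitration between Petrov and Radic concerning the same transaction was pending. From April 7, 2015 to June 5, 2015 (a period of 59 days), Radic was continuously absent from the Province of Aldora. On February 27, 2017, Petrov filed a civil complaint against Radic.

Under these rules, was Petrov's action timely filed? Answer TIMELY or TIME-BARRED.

TIME-BARRED

Accrual is tied to discovery, so the period began on March 27, 2011 rather than on July 6, 2009 when the act occurred.
5 years from March 27, 2011 is March 27, 2016.
The period was tolled for 205 days by the pending related arbitration (October 15, 2012 to May 8, 2013), pushing the deadline to October 18, 2016.
The period was tolled for 59 days by the defendant's absence from the jurisdiction (April 7, 2015 to June 5, 2015), pushing the deadline to December 16, 2016.
Petrov filed on February 27, 2017, after the December 16, 2016 deadline, so the action is time-barred.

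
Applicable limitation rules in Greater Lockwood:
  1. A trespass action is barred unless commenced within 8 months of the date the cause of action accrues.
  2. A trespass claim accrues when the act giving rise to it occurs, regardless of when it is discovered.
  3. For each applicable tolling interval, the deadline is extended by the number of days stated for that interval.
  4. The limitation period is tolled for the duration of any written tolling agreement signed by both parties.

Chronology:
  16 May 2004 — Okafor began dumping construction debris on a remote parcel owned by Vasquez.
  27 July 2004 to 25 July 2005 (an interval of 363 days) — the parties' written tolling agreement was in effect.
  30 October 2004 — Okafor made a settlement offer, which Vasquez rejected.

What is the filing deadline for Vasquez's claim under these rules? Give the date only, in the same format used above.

The cause of action accrued on 16 May 2004, the date of the act.
The untolled deadline — 8 months after 16 May 2004 — is 16 January 2005.
Because the written tolling agreement ran from 27 July 2004 to 25 July 2005, the deadline is extended by 363 days to 14 January 2006.
The other events in the timeline have no effect on the limitation period under the stated rules.

14 January 2006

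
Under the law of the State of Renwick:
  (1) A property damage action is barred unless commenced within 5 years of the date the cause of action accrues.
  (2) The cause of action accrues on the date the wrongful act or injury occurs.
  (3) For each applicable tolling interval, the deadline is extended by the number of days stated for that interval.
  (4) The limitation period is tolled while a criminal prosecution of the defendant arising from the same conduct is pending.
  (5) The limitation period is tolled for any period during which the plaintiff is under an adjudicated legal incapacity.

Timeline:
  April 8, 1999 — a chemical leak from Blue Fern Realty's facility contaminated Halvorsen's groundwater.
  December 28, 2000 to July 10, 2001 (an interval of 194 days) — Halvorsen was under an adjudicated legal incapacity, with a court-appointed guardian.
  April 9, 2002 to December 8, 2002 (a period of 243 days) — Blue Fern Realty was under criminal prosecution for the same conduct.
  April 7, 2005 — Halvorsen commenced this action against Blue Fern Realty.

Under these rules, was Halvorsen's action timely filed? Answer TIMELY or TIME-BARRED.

TIMELY

The cause of action accrued on April 8, 1999, the date of the act.
The untolled deadline — 5 years after April 8, 1999 — is April 8, 2004.
Because the plaintiff's legal incapacity ran from December 28, 2000 to July 10, 2001, the deadline is extended by 194 days to October 19, 2004.
The pending criminal prosecution from April 9, 2002 to December 8, 2002 tolled the period for 243 days, extending the deadline to June 19, 2005.
The April 7, 2005 filing precedes the June 19, 2005 deadline; the claim is timely.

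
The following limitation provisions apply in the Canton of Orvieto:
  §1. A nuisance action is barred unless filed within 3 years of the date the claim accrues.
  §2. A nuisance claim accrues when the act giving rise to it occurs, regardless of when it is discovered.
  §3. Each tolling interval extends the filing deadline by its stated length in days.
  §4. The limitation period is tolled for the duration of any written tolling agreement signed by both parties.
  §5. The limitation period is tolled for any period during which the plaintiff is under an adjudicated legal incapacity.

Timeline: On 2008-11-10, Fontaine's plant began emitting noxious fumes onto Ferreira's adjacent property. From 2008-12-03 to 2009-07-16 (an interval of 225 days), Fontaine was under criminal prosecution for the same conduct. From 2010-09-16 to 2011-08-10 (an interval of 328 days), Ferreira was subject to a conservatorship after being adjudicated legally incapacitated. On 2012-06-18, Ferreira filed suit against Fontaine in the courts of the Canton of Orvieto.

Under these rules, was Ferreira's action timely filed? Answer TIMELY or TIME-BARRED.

The claim accrued on 2008-11-10, when the wrongful act occurred.
Adding the 3 years base period to 2008-11-10 gives a deadline of 2011-11-10, before any tolling.
The period was tolled for 328 days by the plaintiff's legal incapacity (2010-09-16 to 2011-08-10), pushing the deadline to 2012-10-03.
No stated provision tolls the period for a criminal prosecution, so the interval from 2008-12-03 to 2009-07-16 has no effect on the deadline.
Filing on 2012-06-18 beat the 2012-10-03 deadline — the action is timely.

TIMELY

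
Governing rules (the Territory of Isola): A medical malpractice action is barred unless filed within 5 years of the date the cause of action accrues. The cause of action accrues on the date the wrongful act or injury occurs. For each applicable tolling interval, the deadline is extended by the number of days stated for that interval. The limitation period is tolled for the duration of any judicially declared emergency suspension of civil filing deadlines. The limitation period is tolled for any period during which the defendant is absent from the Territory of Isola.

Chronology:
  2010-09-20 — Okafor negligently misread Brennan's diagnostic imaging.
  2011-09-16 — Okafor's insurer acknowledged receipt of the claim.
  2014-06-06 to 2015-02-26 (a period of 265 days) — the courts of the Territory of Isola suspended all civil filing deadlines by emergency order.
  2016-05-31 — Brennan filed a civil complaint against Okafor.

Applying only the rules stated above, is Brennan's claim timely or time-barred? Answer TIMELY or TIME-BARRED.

TIMELY

The cause of action accrued on 2010-09-20, the date of the act.
Adding the 5 years base period to 2010-09-20 gives a deadline of 2015-09-20, before any tolling.
The emergency suspension of filing deadlines from 2014-06-06 to 2015-02-26 tolled the period for 265 days, extending the deadline to 2016-06-11.
Nothing else in the chronology tolls or restarts the period.
Brennan filed on 2016-05-31, before the 2016-06-11 deadline, so the action is timely.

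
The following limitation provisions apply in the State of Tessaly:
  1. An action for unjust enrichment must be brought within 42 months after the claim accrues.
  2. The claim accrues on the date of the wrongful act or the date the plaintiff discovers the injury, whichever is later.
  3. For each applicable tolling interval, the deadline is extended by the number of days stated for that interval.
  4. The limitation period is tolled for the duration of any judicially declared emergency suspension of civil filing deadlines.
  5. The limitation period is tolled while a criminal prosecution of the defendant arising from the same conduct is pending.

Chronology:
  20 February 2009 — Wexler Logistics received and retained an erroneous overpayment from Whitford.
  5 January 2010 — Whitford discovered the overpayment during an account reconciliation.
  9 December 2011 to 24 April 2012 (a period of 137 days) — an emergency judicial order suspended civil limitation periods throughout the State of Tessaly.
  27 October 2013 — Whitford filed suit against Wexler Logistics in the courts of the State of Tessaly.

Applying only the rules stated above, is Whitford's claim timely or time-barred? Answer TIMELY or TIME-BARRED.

TIMELY

The claim accrued on 5 January 2010 — the later of the 20 February 2009 act and the 5 January 2010 discovery.
42 months from 5 January 2010 is 5 July 2013.
The period was tolled for 137 days by the emergency suspension of filing deadlines (9 December 2011 to 24 April 2012), pushing the deadline to 19 November 2013.
Whitford filed on 27 October 2013, before the 19 November 2013 deadline, so the action is timely.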